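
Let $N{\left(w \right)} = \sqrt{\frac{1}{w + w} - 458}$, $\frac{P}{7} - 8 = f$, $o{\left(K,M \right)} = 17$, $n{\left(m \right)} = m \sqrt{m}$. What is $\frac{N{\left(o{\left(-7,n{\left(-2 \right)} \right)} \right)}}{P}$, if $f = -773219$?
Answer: $- \frac{i \sqrt{529414}}{184024218} \approx - 3.9539 \cdot 10^{-6} i$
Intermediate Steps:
$n{\left(m \right)} = m^{\frac{3}{2}}$
$P = -5412477$ ($P = 56 + 7 \left(-773219\right) = 56 - 5412533 = -5412477$)
$N{\left(w \right)} = \sqrt{-458 + \frac{1}{2 w}}$ ($N{\left(w \right)} = \sqrt{\frac{1}{2 w} - 458} = \sqrt{-458 + \frac{1}{2 w}}$)
$\frac{N{\left(o{\left(-7,n{\left(-2 \right)} \right)} \right)}}{P} = \frac{\frac{1}{2} \sqrt{-1832 + \frac{2}{17}}}{-5412477} = \frac{\sqrt{-1832 + 2 \cdot \frac{1}{17}}}{2} \left(- \frac{1}{5412477}\right) = \frac{\sqrt{-1832 + \frac{2}{17}}}{2} \left(- \frac{1}{5412477}\right) = \frac{\sqrt{- \frac{31142}{17}}}{2} \left(- \frac{1}{5412477}\right) = \frac{\frac{1}{17} i \sqrt{529414}}{2} \left(- \frac{1}{5412477}\right) = \frac{i \sqrt{529414}}{34} \left(- \frac{1}{5412477}\right) = - \frac{i \sqrt{529414}}{184024218}$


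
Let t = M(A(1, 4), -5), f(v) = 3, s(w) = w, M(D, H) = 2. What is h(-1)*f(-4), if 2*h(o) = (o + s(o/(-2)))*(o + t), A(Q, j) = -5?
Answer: -¾ ≈ -0.75000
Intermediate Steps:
t = 2
h(o) = o*(2 + o)/4 (h(o) = ((o + o/(-2))*(o + 2))/2 = ((o + o*(-½))*(2 + o))/2 = ((o - o/2)*(2 + o))/2 = ((o/2)*(2 + o))/2 = (o*(2 + o)/2)/2 = o*(2 + o)/4)
h(-1)*f(-4) = ((¼)*(-1)*(2 - 1))*3 = ((¼)*(-1)*1)*3 = -¼*3 = -¾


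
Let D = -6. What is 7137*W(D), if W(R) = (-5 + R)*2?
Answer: -157014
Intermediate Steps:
W(R) = -10 + 2*R
7137*W(D) = 7137*(-10 + 2*(-6)) = 7137*(-10 - 12) = 7137*(-22) = -157014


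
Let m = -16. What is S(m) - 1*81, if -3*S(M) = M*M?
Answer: -499/3 ≈ -166.33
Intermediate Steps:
S(M) = -M²/3 (S(M) = -M*M/3 = -M²/3)
S(m) - 1*81 = -⅓*(-16)² - 1*81 = -⅓*256 - 81 = -256/3 - 81 = -499/3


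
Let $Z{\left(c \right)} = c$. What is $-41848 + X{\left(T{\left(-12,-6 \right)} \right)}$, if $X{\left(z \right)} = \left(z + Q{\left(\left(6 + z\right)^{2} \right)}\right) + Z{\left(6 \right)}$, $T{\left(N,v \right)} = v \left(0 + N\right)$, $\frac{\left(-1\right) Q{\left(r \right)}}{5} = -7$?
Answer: $-41735$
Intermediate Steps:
$Q{\left(r \right)} = 35$ ($Q{\left(r \right)} = \left(-5\right) \left(-7\right) = 35$)
$T{\left(N,v \right)} = N v$ ($T{\left(N,v \right)} = v N = N v$)
$X{\left(z \right)} = 41 + z$ ($X{\left(z \right)} = \left(z + 35\right) + 6 = \left(35 + z\right) + 6 = 41 + z$)
$-41848 + X{\left(T{\left(-12,-6 \right)} \right)} = -41848 + \left(41 - -72\right) = -41848 + \left(41 + 72\right) = -41848 + 113 = -41735$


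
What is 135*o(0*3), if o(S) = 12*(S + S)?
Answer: 0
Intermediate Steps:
o(S) = 24*S (o(S) = 12*(2*S) = 24*S)
135*o(0*3) = 135*(24*(0*3)) = 135*(24*0) = 135*0 = 0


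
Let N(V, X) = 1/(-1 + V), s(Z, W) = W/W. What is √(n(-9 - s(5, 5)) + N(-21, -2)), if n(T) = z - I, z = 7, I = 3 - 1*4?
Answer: 5*√154/22 ≈ 2.8204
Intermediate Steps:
I = -1 (I = 3 - 4 = -1)
s(Z, W) = 1
n(T) = 8 (n(T) = 7 - 1*(-1) = 7 + 1 = 8)
√(n(-9 - s(5, 5)) + N(-21, -2)) = √(8 + 1/(-1 - 21)) = √(8 + 1/(-22)) = √(8 - 1/22) = √(175/22) = 5*√154/22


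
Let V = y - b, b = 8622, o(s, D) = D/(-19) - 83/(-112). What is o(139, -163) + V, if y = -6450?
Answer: -32053383/2128 ≈ -15063.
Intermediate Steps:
o(s, D) = 83/112 - D/19 (o(s, D) = D*(-1/19) - 83*(-1/112) = -D/19 + 83/112 = 83/112 - D/19)
V = -15072 (V = -6450 - 1*8622 = -6450 - 8622 = -15072)
o(139, -163) + V = (83/112 - 1/19*(-163)) - 15072 = (83/112 + 163/19) - 15072 = 19833/2128 - 15072 = -32053383/2128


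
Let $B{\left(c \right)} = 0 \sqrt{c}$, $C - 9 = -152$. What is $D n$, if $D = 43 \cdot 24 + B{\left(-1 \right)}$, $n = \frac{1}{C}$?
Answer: $- \frac{1032}{143} \approx -7.2168$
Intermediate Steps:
$C = -143$ ($C = 9 - 152 = -143$)
$B{\left(c \right)} = 0$
$n = - \frac{1}{143}$ ($n = \frac{1}{-143} = - \frac{1}{143} \approx -0.006993$)
$D = 1032$ ($D = 43 \cdot 24 + 0 = 1032 + 0 = 1032$)
$D n = 1032 \left(- \frac{1}{143}\right) = - \frac{1032}{143}$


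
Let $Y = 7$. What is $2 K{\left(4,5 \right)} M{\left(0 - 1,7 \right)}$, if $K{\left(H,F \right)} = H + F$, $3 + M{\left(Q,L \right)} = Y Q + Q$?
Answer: $-198$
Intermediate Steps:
$M{\left(Q,L \right)} = -3 + 8 Q$ ($M{\left(Q,L \right)} = -3 + \left(7 Q + Q\right) = -3 + 8 Q$)
$K{\left(H,F \right)} = F + H$
$2 K{\left(4,5 \right)} M{\left(0 - 1,7 \right)} = 2 \left(5 + 4\right) \left(-3 + 8 \left(0 - 1\right)\right) = 2 \cdot 9 \left(-3 + 8 \left(0 - 1\right)\right) = 18 \left(-3 + 8 \left(-1\right)\right) = 18 \left(-3 - 8\right) = 18 \left(-11\right) = -198$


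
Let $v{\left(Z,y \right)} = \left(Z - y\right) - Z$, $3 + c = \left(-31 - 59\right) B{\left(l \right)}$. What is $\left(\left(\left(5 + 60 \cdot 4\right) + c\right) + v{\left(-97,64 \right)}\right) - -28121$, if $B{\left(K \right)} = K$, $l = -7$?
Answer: $28929$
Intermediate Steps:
$c = 627$ ($c = -3 + \left(-31 - 59\right) \left(-7\right) = -3 - -630 = -3 + 630 = 627$)
$v{\left(Z,y \right)} = - y$
$\left(\left(\left(5 + 60 \cdot 4\right) + c\right) + v{\left(-97,64 \right)}\right) - -28121 = \left(\left(\left(5 + 60 \cdot 4\right) + 627\right) - 64\right) - -28121 = \left(\left(\left(5 + 240\right) + 627\right) - 64\right) + 28121 = \left(\left(245 + 627\right) - 64\right) + 28121 = \left(872 - 64\right) + 28121 = 808 + 28121 = 28929$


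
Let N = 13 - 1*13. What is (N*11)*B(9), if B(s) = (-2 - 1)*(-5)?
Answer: 0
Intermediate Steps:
B(s) = 15 (B(s) = -3*(-5) = 15)
N = 0 (N = 13 - 13 = 0)
(N*11)*B(9) = (0*11)*15 = 0*15 = 0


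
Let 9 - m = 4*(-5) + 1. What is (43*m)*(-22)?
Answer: -26488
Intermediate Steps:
m = 28 (m = 9 - (4*(-5) + 1) = 9 - (-20 + 1) = 9 - 1*(-19) = 9 + 19 = 28)
(43*m)*(-22) = (43*28)*(-22) = 1204*(-22) = -26488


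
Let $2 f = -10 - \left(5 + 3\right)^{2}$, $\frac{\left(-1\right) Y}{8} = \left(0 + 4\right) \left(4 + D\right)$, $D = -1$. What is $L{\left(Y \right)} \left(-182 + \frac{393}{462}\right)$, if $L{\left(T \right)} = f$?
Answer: $\frac{1032189}{154} \approx 6702.5$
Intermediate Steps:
$Y = -96$ ($Y = - 8 \left(0 + 4\right) \left(4 - 1\right) = - 8 \cdot 4 \cdot 3 = \left(-8\right) 12 = -96$)
$f = -37$ ($f = \frac{-10 - \left(5 + 3\right)^{2}}{2} = \frac{-10 - 8^{2}}{2} = \frac{-10 - 64}{2} = \frac{1}{2} \left(-74\right) = -37$)
$L{\left(T \right)} = -37$
$L{\left(Y \right)} \left(-182 + \frac{393}{462}\right) = - 37 \left(-182 + \frac{393}{462}\right) = - 37 \left(-182 + 393 \cdot \frac{1}{462}\right) = - 37 \left(-182 + \frac{131}{154}\right) = \left(-37\right) \left(- \frac{27897}{154}\right) = \frac{1032189}{154}$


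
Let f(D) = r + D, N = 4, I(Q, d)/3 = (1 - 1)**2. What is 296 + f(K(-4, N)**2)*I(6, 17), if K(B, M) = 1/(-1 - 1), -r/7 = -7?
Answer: 296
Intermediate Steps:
r = 49 (r = -7*(-7) = 49)
I(Q, d) = 0 (I(Q, d) = 3*(1 - 1)**2 = 3*0**2 = 3*0 = 0)
K(B, M) = -1/2 (K(B, M) = 1/(-2) = -1/2)
f(D) = 49 + D
296 + f(K(-4, N)**2)*I(6, 17) = 296 + (49 + (-1/2)**2)*0 = 296 + (49 + 1/4)*0 = 296 + (197/4)*0 = 296 + 0 = 296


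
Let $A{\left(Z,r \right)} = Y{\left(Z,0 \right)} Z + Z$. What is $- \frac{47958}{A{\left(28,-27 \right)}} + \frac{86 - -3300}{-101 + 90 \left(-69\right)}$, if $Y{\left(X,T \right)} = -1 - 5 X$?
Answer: $\frac{144694909}{12369560} \approx 11.698$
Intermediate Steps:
$A{\left(Z,r \right)} = Z + Z \left(-1 - 5 Z\right)$ ($A{\left(Z,r \right)} = \left(-1 - 5 Z\right) Z + Z = Z \left(-1 - 5 Z\right) + Z = Z + Z \left(-1 - 5 Z\right)$)
$- \frac{47958}{A{\left(28,-27 \right)}} + \frac{86 - -3300}{-101 + 90 \left(-69\right)} = - \frac{47958}{\left(-5\right) 28^{2}} + \frac{86 - -3300}{-101 + 90 \left(-69\right)} = - \frac{47958}{\left(-5\right) 784} + \frac{86 + 3300}{-101 - 6210} = - \frac{47958}{-3920} + \frac{3386}{-6311} = \left(-47958\right) \left(- \frac{1}{3920}\right) + 3386 \left(- \frac{1}{6311}\right) = \frac{23979}{1960} - \frac{3386}{6311} = \frac{144694909}{12369560}$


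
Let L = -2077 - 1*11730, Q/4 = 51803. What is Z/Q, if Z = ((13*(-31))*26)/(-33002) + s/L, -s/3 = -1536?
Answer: -3701735/47208966362084 ≈ -7.8412e-8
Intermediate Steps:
Q = 207212 (Q = 4*51803 = 207212)
s = 4608 (s = -3*(-1536) = 4608)
L = -13807 (L = -2077 - 11730 = -13807)
Z = -3701735/227829307 (Z = ((13*(-31))*26)/(-33002) + 4608/(-13807) = -403*26*(-1/33002) + 4608*(-1/13807) = -10478*(-1/33002) - 4608/13807 = 5239/16501 - 4608/13807 = -3701735/227829307 ≈ -0.016248)
Z/Q = -3701735/227829307/207212 = -3701735/227829307*1/207212 = -3701735/47208966362084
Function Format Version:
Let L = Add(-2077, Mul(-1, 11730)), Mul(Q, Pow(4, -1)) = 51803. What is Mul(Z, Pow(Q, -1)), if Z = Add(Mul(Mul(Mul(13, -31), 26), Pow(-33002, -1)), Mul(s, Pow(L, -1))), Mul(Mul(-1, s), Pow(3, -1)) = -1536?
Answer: Rational(-3701735, 47208966362084) ≈ -7.8412e-8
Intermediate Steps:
Q = 207212 (Q = Mul(4, 51803) = 207212)
s = 4608 (s = Mul(-3, -1536) = 4608)
L = -13807 (L = Add(-2077, -11730) = -13807)
Z = Rational(-3701735, 227829307) (Z = Add(Mul(Mul(Mul(13, -31), 26), Pow(-33002, -1)), Mul(4608, Pow(-13807, -1))) = Add(Mul(Mul(-403, 26), Rational(-1, 33002)), Mul(4608, Rational(-1, 13807))) = Add(Mul(-10478, Rational(-1, 33002)), Rational(-4608, 13807)) = Add(Rational(5239, 16501), Rational(-4608, 13807)) = Rational(-3701735, 227829307) ≈ -0.016248)
Mul(Z, Pow(Q, -1)) = Mul(Rational(-3701735, 227829307), Pow(207212, -1)) = Mul(Rational(-3701735, 227829307), Rational(1, 207212)) = Rational(-3701735, 47208966362084)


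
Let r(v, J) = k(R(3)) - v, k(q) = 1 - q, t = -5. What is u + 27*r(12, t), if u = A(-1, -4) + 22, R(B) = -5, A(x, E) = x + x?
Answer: -142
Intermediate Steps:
A(x, E) = 2*x
u = 20 (u = 2*(-1) + 22 = -2 + 22 = 20)
r(v, J) = 6 - v (r(v, J) = (1 - 1*(-5)) - v = (1 + 5) - v = 6 - v)
u + 27*r(12, t) = 20 + 27*(6 - 1*12) = 20 + 27*(6 - 12) = 20 + 27*(-6) = 20 - 162 = -142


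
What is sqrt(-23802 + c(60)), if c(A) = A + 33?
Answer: I*sqrt(23709) ≈ 153.98*I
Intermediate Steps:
c(A) = 33 + A
sqrt(-23802 + c(60)) = sqrt(-23802 + (33 + 60)) = sqrt(-23802 + 93) = sqrt(-23709) = I*sqrt(23709)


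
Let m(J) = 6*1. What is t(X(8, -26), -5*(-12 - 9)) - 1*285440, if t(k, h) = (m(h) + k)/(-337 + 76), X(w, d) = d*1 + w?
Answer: -24833276/87 ≈ -2.8544e+5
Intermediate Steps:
m(J) = 6
X(w, d) = d + w
t(k, h) = -2/87 - k/261 (t(k, h) = (6 + k)/(-337 + 76) = (6 + k)/(-261) = (6 + k)*(-1/261) = -2/87 - k/261)
t(X(8, -26), -5*(-12 - 9)) - 1*285440 = (-2/87 - (-26 + 8)/261) - 1*285440 = (-2/87 - 1/261*(-18)) - 285440 = (-2/87 + 2/29) - 285440 = 4/87 - 285440 = -24833276/87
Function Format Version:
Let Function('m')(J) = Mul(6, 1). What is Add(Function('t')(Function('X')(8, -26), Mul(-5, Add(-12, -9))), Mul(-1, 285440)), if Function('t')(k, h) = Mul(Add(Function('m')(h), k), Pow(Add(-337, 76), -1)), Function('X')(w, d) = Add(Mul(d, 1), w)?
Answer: Rational(-24833276, 87) ≈ -2.8544e+5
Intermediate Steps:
Function('m')(J) = 6
Function('X')(w, d) = Add(d, w)
Function('t')(k, h) = Add(Rational(-2, 87), Mul(Rational(-1, 261), k)) (Function('t')(k, h) = Mul(Add(6, k), Pow(Add(-337, 76), -1)) = Mul(Add(6, k), Pow(-261, -1)) = Mul(Add(6, k), Rational(-1, 261)) = Add(Rational(-2, 87), Mul(Rational(-1, 261), k)))
Add(Function('t')(Function('X')(8, -26), Mul(-5, Add(-12, -9))), Mul(-1, 285440)) = Add(Add(Rational(-2, 87), Mul(Rational(-1, 261), Add(-26, 8))), Mul(-1, 285440)) = Add(Add(Rational(-2, 87), Mul(Rational(-1, 261), -18)), -285440) = Add(Add(Rational(-2, 87), Rational(2, 29)), -285440) = Add(Rational(4, 87), -285440) = Rational(-24833276, 87)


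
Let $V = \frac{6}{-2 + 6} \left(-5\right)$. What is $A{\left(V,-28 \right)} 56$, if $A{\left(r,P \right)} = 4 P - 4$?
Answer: $-6496$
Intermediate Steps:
$V = - \frac{15}{2}$ ($V = \frac{6}{4} \left(-5\right) = 6 \cdot \frac{1}{4} \left(-5\right) = \frac{3}{2} \left(-5\right) = - \frac{15}{2} \approx -7.5$)
$A{\left(r,P \right)} = -4 + 4 P$
$A{\left(V,-28 \right)} 56 = \left(-4 + 4 \left(-28\right)\right) 56 = \left(-4 - 112\right) 56 = \left(-116\right) 56 = -6496$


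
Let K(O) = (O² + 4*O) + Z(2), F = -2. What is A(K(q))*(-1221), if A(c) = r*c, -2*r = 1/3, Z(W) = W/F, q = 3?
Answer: 4070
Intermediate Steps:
Z(W) = -W/2 (Z(W) = W/(-2) = W*(-½) = -W/2)
K(O) = -1 + O² + 4*O (K(O) = (O² + 4*O) - ½*2 = (O² + 4*O) - 1 = -1 + O² + 4*O)
r = -⅙ (r = -½/3 = -½*⅓ = -⅙ ≈ -0.16667)
A(c) = -c/6
A(K(q))*(-1221) = -(-1 + 3² + 4*3)/6*(-1221) = -(-1 + 9 + 12)/6*(-1221) = -⅙*20*(-1221) = -10/3*(-1221) = 4070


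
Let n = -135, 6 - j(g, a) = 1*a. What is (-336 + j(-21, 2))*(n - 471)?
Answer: 201192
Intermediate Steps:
j(g, a) = 6 - a
(-336 + j(-21, 2))*(n - 471) = (-336 + (6 - 1*2))*(-135 - 471) = (-336 + (6 - 2))*(-606) = (-336 + 4)*(-606) = -332*(-606) = 201192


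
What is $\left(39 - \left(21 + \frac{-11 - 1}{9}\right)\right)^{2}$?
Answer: $\frac{3364}{9} \approx 373.78$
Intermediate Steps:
$\left(39 - \left(21 + \frac{-11 - 1}{9}\right)\right)^{2} = \left(39 - \left(21 - \frac{4}{3}\right)\right)^{2} = \left(39 - \frac{59}{3}\right)^{2} = \left(\frac{58}{3}\right)^{2} = \frac{3364}{9}$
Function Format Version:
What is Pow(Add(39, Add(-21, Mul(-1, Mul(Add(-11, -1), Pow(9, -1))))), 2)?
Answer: Rational(3364, 9) ≈ 373.78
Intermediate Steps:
Pow(Add(39, Add(-21, Mul(-1, Mul(Add(-11, -1), Pow(9, -1))))), 2) = Pow(Add(39, Add(-21, Mul(-1, Mul(-12, Rational(1, 9))))), 2) = Pow(Add(39, Add(-21, Mul(-1, Rational(-4, 3)))), 2) = Pow(Add(39, Add(-21, Rational(4, 3))), 2) = Pow(Add(39, Rational(-59, 3)), 2) = Pow(Rational(58, 3), 2) = Rational(3364, 9)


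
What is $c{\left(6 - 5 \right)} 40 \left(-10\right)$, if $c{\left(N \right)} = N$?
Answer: $-400$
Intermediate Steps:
$c{\left(6 - 5 \right)} 40 \left(-10\right) = \left(6 - 5\right) 40 \left(-10\right) = 1 \cdot 40 \left(-10\right) = 40 \left(-10\right) = -400$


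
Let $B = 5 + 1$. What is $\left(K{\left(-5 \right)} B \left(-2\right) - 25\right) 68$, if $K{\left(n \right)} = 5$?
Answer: $-5780$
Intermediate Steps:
$B = 6$
$\left(K{\left(-5 \right)} B \left(-2\right) - 25\right) 68 = \left(5 \cdot 6 \left(-2\right) - 25\right) 68 = \left(30 \left(-2\right) - 25\right) 68 = \left(-60 - 25\right) 68 = \left(-85\right) 68 = -5780$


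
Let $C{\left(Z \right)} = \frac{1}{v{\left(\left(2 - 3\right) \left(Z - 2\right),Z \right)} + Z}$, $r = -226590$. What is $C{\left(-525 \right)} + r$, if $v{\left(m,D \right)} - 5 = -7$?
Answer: $- \frac{119412931}{527} \approx -2.2659 \cdot 10^{5}$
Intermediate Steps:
$v{\left(m,D \right)} = -2$ ($v{\left(m,D \right)} = 5 - 7 = -2$)
$C{\left(Z \right)} = \frac{1}{-2 + Z}$
$C{\left(-525 \right)} + r = \frac{1}{-2 - 525} - 226590 = \frac{1}{-527} - 226590 = - \frac{1}{527} - 226590 = - \frac{119412931}{527}$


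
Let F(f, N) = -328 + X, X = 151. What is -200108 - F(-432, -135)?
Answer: -199931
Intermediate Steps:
F(f, N) = -177 (F(f, N) = -328 + 151 = -177)
-200108 - F(-432, -135) = -200108 - 1*(-177) = -200108 + 177 = -199931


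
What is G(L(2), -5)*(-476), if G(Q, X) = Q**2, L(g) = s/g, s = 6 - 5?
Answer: -119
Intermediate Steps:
s = 1
L(g) = 1/g
G(L(2), -5)*(-476) = (1/2)**2*(-476) = (1/4)*(-476) = -119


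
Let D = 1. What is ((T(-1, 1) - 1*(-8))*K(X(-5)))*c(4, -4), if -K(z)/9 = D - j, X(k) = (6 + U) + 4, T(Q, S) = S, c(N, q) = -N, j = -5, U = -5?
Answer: 1944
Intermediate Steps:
X(k) = 5 (X(k) = (6 - 5) + 4 = 1 + 4 = 5)
K(z) = -54 (K(z) = -9*(1 - 1*(-5)) = -9*(1 + 5) = -9*6 = -54)
((T(-1, 1) - 1*(-8))*K(X(-5)))*c(4, -4) = ((1 - 1*(-8))*(-54))*(-1*4) = ((1 + 8)*(-54))*(-4) = (9*(-54))*(-4) = -486*(-4) = 1944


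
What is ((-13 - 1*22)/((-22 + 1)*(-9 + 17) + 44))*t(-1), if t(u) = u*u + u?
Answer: 0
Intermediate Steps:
t(u) = u + u² (t(u) = u² + u = u + u²)
((-13 - 1*22)/((-22 + 1)*(-9 + 17) + 44))*t(-1) = ((-13 - 1*22)/((-22 + 1)*(-9 + 17) + 44))*(-(1 - 1)) = ((-13 - 22)/(-21*8 + 44))*(-1*0) = -35/(-168 + 44)*0 = -35/(-124)*0 = -35*(-1/124)*0 = (35/124)*0 = 0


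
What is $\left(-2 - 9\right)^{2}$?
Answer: $121$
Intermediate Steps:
$\left(-2 - 9\right)^{2} = \left(-11\right)^{2} = 121$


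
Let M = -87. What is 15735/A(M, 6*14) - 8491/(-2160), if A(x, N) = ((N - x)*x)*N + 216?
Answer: 97917679/24989040 ≈ 3.9184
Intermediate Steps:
A(x, N) = 216 + N*x*(N - x) (A(x, N) = (x*(N - x))*N + 216 = N*x*(N - x) + 216 = 216 + N*x*(N - x))
15735/A(M, 6*14) - 8491/(-2160) = 15735/(216 - 87*(6*14)² - 1*6*14*(-87)²) - 8491/(-2160) = 15735/(216 - 87*84² - 1*84*7569) - 8491*(-1/2160) = 15735/(216 - 87*7056 - 635796) + 8491/2160 = 15735/(216 - 613872 - 635796) + 8491/2160 = 15735/(-1249452) + 8491/2160 = 15735*(-1/1249452) + 8491/2160 = -5245/416484 + 8491/2160 = 97917679/24989040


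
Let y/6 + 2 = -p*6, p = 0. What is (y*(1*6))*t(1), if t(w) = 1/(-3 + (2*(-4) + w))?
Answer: 36/5 ≈ 7.2000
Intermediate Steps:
y = -12 (y = -12 + 6*(-1*0*6) = -12 + 6*(0*6) = -12 + 6*0 = -12 + 0 = -12)
t(w) = 1/(-11 + w) (t(w) = 1/(-3 + (-8 + w)) = 1/(-11 + w))
(y*(1*6))*t(1) = (-12*6)/(-11 + 1) = -12*6/(-10) = -72*(-⅒) = 36/5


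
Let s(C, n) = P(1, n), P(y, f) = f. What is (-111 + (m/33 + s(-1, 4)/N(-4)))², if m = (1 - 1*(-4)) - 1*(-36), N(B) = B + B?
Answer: 52954729/4356 ≈ 12157.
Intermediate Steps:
N(B) = 2*B
m = 41 (m = (1 + 4) + 36 = 5 + 36 = 41)
s(C, n) = n
(-111 + (m/33 + s(-1, 4)/N(-4)))² = (-111 + (41/33 + 4/((2*(-4)))))² = (-111 + (41*(1/33) + 4/(-8)))² = (-111 + (41/33 + 4*(-⅛)))² = (-111 + (41/33 - ½))² = (-111 + 49/66)² = (-7277/66)² = 52954729/4356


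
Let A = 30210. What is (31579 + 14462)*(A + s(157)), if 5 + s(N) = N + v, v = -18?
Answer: 1397068104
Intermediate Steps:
s(N) = -23 + N (s(N) = -5 + (N - 18) = -5 + (-18 + N) = -23 + N)
(31579 + 14462)*(A + s(157)) = (31579 + 14462)*(30210 + (-23 + 157)) = 46041*(30210 + 134) = 46041*30344 = 1397068104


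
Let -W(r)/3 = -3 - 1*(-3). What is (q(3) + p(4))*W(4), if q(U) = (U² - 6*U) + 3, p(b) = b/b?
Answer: 0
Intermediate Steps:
W(r) = 0 (W(r) = -3*(-3 - 1*(-3)) = -3*(-3 + 3) = -3*0 = 0)
p(b) = 1
q(U) = 3 + U² - 6*U
(q(3) + p(4))*W(4) = ((3 + 3² - 6*3) + 1)*0 = ((3 + 9 - 18) + 1)*0 = (-6 + 1)*0 = -5*0 = 0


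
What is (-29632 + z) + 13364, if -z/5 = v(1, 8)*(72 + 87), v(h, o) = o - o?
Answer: -16268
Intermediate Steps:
v(h, o) = 0
z = 0 (z = -0*(72 + 87) = -0*159 = -5*0 = 0)
(-29632 + z) + 13364 = (-29632 + 0) + 13364 = -29632 + 13364 = -16268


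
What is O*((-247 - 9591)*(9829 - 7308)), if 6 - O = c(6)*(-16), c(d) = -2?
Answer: 644841548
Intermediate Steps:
O = -26 (O = 6 - (-2)*(-16) = 6 - 1*32 = 6 - 32 = -26)
O*((-247 - 9591)*(9829 - 7308)) = -26*(-247 - 9591)*(9829 - 7308) = -(-255788)*2521 = -26*(-24801598) = 644841548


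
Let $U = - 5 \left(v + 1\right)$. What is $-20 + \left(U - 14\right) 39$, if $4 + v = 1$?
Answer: $-176$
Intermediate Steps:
$v = -3$ ($v = -4 + 1 = -3$)
$U = 10$ ($U = - 5 \left(-3 + 1\right) = \left(-5\right) \left(-2\right) = 10$)
$-20 + \left(U - 14\right) 39 = -20 + \left(10 - 14\right) 39 = -20 - 156 = -176$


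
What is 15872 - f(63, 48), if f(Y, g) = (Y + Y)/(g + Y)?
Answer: 587222/37 ≈ 15871.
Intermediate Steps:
f(Y, g) = 2*Y/(Y + g) (f(Y, g) = (2*Y)/(Y + g) = 2*Y/(Y + g))
15872 - f(63, 48) = 15872 - 2*63/(63 + 48) = 15872 - 2*63/111 = 15872 - 1*42/37 = 15872 - 42/37 = 587222/37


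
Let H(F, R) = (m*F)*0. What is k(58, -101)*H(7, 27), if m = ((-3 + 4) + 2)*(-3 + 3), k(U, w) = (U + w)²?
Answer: 0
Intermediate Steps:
m = 0 (m = (1 + 2)*0 = 3*0 = 0)
H(F, R) = 0 (H(F, R) = (0*F)*0 = 0*0 = 0)
k(58, -101)*H(7, 27) = (58 - 101)²*0 = (-43)²*0 = 1849*0 = 0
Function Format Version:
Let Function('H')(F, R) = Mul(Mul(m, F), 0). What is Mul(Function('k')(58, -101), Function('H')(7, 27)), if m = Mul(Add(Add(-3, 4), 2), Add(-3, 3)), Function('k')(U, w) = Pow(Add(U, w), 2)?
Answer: 0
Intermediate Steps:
m = 0 (m = Mul(Add(1, 2), 0) = Mul(3, 0) = 0)
Function('H')(F, R) = 0 (Function('H')(F, R) = Mul(Mul(0, F), 0) = Mul(0, 0) = 0)
Mul(Function('k')(58, -101), Function('H')(7, 27)) = Mul(Pow(Add(58, -101), 2), 0) = Mul(Pow(-43, 2), 0) = Mul(1849, 0) = 0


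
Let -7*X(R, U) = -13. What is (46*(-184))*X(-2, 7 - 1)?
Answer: -110032/7 ≈ -15719.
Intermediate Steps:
X(R, U) = 13/7 (X(R, U) = -⅐*(-13) = 13/7)
(46*(-184))*X(-2, 7 - 1) = (46*(-184))*(13/7) = -8464*13/7 = -110032/7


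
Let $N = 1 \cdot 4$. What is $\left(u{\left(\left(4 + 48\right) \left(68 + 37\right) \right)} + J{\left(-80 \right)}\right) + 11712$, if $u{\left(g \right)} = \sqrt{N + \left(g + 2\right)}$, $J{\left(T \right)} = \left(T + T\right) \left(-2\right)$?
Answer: $12032 + \sqrt{5466} \approx 12106.0$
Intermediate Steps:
$N = 4$
$J{\left(T \right)} = - 4 T$ ($J{\left(T \right)} = 2 T \left(-2\right) = - 4 T$)
$u{\left(g \right)} = \sqrt{6 + g}$ ($u{\left(g \right)} = \sqrt{4 + \left(g + 2\right)} = \sqrt{4 + \left(2 + g\right)} = \sqrt{6 + g}$)
$\left(u{\left(\left(4 + 48\right) \left(68 + 37\right) \right)} + J{\left(-80 \right)}\right) + 11712 = \left(\sqrt{6 + \left(4 + 48\right) \left(68 + 37\right)} - -320\right) + 11712 = \left(\sqrt{6 + 52 \cdot 105} + 320\right) + 11712 = \left(\sqrt{6 + 5460} + 320\right) + 11712 = \left(\sqrt{5466} + 320\right) + 11712 = \left(320 + \sqrt{5466}\right) + 11712 = 12032 + \sqrt{5466}$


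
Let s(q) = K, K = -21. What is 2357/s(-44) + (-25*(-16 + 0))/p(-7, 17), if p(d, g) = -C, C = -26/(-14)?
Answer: -89441/273 ≈ -327.62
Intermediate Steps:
C = 13/7 (C = -26*(-1/14) = 13/7 ≈ 1.8571)
s(q) = -21
p(d, g) = -13/7 (p(d, g) = -1*13/7 = -13/7)
2357/s(-44) + (-25*(-16 + 0))/p(-7, 17) = 2357/(-21) + (-25*(-16 + 0))/(-13/7) = 2357*(-1/21) - 25*(-16)*(-7/13) = -2357/21 + 400*(-7/13) = -2357/21 - 2800/13 = -89441/273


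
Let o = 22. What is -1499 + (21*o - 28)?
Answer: -1065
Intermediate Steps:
-1499 + (21*o - 28) = -1499 + (21*22 - 28) = -1499 + (462 - 28) = -1499 + 434 = -1065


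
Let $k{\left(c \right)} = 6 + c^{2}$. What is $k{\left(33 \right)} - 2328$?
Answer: $-1233$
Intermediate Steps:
$k{\left(33 \right)} - 2328 = \left(6 + 33^{2}\right) - 2328 = \left(6 + 1089\right) - 2328 = 1095 - 2328 = -1233$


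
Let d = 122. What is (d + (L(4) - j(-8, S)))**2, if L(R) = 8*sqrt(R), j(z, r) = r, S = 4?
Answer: 17956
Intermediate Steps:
(d + (L(4) - j(-8, S)))**2 = (122 + (8*sqrt(4) - 1*4))**2 = (122 + (8*2 - 4))**2 = (122 + (16 - 4))**2 = (122 + 12)**2 = 134**2 = 17956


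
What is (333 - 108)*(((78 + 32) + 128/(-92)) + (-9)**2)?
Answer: 981225/23 ≈ 42662.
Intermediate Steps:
(333 - 108)*(((78 + 32) + 128/(-92)) + (-9)**2) = 225*((110 + 128*(-1/92)) + 81) = 225*((110 - 32/23) + 81) = 225*(2498/23 + 81) = 225*(4361/23) = 981225/23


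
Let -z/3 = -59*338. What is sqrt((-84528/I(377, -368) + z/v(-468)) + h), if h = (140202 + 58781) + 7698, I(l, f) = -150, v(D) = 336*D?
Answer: sqrt(146231464862)/840 ≈ 455.24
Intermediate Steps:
h = 206681 (h = 198983 + 7698 = 206681)
z = 59826 (z = -(-177)*338 = -3*(-19942) = 59826)
sqrt((-84528/I(377, -368) + z/v(-468)) + h) = sqrt((-84528/(-150) + 59826/((336*(-468)))) + 206681) = sqrt((-84528*(-1/150) + 59826/(-157248)) + 206681) = sqrt((14088/25 + 59826*(-1/157248)) + 206681) = sqrt((14088/25 - 767/2016) + 206681) = sqrt(28382233/50400 + 206681) = sqrt(10445104633/50400) = sqrt(146231464862)/840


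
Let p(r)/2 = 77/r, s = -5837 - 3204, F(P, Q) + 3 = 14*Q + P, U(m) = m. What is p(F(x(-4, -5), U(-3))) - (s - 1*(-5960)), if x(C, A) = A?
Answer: 76948/25 ≈ 3077.9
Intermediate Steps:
F(P, Q) = -3 + P + 14*Q (F(P, Q) = -3 + (14*Q + P) = -3 + (P + 14*Q) = -3 + P + 14*Q)
s = -9041
p(r) = 154/r (p(r) = 2*(77/r) = 154/r)
p(F(x(-4, -5), U(-3))) - (s - 1*(-5960)) = 154/(-3 - 5 + 14*(-3)) - (-9041 - 1*(-5960)) = 154/(-3 - 5 - 42) - (-9041 + 5960) = 154/(-50) - 1*(-3081) = 154*(-1/50) + 3081 = -77/25 + 3081 = 76948/25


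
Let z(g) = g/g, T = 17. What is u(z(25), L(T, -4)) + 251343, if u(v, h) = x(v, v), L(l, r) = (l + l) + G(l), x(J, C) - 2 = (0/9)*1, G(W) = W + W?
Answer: 251345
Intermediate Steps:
G(W) = 2*W
x(J, C) = 2 (x(J, C) = 2 + (0/9)*1 = 2 + (0*(⅑))*1 = 2 + 0*1 = 2 + 0 = 2)
L(l, r) = 4*l (L(l, r) = (l + l) + 2*l = 2*l + 2*l = 4*l)
z(g) = 1
u(v, h) = 2
u(z(25), L(T, -4)) + 251343 = 2 + 251343 = 251345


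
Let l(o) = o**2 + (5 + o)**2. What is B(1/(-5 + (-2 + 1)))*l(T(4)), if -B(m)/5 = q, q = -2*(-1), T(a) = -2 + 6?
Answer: -970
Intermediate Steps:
T(a) = 4
q = 2
B(m) = -10 (B(m) = -5*2 = -10)
B(1/(-5 + (-2 + 1)))*l(T(4)) = -10*(4**2 + (5 + 4)**2) = -10*(16 + 9**2) = -10*(16 + 81) = -10*97 = -970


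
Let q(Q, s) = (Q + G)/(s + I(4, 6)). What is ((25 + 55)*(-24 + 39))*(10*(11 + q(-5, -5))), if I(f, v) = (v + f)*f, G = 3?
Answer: 919200/7 ≈ 1.3131e+5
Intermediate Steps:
I(f, v) = f*(f + v) (I(f, v) = (f + v)*f = f*(f + v))
q(Q, s) = (3 + Q)/(40 + s) (q(Q, s) = (Q + 3)/(s + 4*(4 + 6)) = (3 + Q)/(s + 4*10) = (3 + Q)/(s + 40) = (3 + Q)/(40 + s))
((25 + 55)*(-24 + 39))*(10*(11 + q(-5, -5))) = ((25 + 55)*(-24 + 39))*(10*(11 + (3 - 5)/(40 - 5))) = (80*15)*(10*(11 - 2/35)) = 1200*(10*(11 + (1/35)*(-2))) = 1200*(10*(11 - 2/35)) = 1200*(10*(383/35)) = 1200*(766/7) = 919200/7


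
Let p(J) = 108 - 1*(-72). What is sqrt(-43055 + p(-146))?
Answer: 35*I*sqrt(35) ≈ 207.06*I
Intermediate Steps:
p(J) = 180 (p(J) = 108 + 72 = 180)
sqrt(-43055 + p(-146)) = sqrt(-43055 + 180) = sqrt(-42875) = 35*I*sqrt(35)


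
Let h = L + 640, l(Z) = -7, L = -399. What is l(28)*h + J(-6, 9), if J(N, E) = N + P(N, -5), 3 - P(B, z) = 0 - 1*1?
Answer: -1689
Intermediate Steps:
P(B, z) = 4 (P(B, z) = 3 - (0 - 1*1) = 3 - (0 - 1) = 3 - 1*(-1) = 3 + 1 = 4)
h = 241 (h = -399 + 640 = 241)
J(N, E) = 4 + N (J(N, E) = N + 4 = 4 + N)
l(28)*h + J(-6, 9) = -7*241 + (4 - 6) = -1687 - 2 = -1689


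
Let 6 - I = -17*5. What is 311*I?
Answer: 28301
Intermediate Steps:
I = 91 (I = 6 - (-17)*5 = 6 - 1*(-85) = 6 + 85 = 91)
311*I = 311*91 = 28301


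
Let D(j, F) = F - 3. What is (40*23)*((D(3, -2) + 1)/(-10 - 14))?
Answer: 460/3 ≈ 153.33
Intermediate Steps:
D(j, F) = -3 + F
(40*23)*((D(3, -2) + 1)/(-10 - 14)) = (40*23)*(((-3 - 2) + 1)/(-10 - 14)) = 920*((-5 + 1)/(-24)) = 920*(-4*(-1/24)) = 920*(⅙) = 460/3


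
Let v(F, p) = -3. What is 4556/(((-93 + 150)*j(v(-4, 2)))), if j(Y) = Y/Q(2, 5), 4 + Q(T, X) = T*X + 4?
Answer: -45560/171 ≈ -266.43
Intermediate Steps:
Q(T, X) = T*X (Q(T, X) = -4 + (T*X + 4) = -4 + (4 + T*X) = T*X)
j(Y) = Y/10 (j(Y) = Y/((2*5)) = Y/10)
4556/(((-93 + 150)*j(v(-4, 2)))) = 4556/(((-93 + 150)*((1/10)*(-3)))) = 4556/((57*(-3/10))) = 4556/(-171/10) = 4556*(-10/171) = -45560/171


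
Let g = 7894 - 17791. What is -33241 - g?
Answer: -23344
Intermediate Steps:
g = -9897
-33241 - g = -33241 - 1*(-9897) = -33241 + 9897 = -23344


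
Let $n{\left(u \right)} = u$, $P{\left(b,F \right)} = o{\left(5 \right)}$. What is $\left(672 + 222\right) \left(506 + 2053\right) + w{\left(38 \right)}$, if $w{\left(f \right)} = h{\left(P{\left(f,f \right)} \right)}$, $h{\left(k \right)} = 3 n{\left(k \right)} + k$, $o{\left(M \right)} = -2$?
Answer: $2287738$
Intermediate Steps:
$P{\left(b,F \right)} = -2$
$h{\left(k \right)} = 4 k$ ($h{\left(k \right)} = 3 k + k = 4 k$)
$w{\left(f \right)} = -8$ ($w{\left(f \right)} = 4 \left(-2\right) = -8$)
$\left(672 + 222\right) \left(506 + 2053\right) + w{\left(38 \right)} = \left(672 + 222\right) \left(506 + 2053\right) - 8 = 894 \cdot 2559 - 8 = 2287746 - 8 = 2287738$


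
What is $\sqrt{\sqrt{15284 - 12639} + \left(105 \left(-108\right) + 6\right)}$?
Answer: $\sqrt{-11334 + 23 \sqrt{5}} \approx 106.22 i$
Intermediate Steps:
$\sqrt{\sqrt{15284 - 12639} + \left(105 \left(-108\right) + 6\right)} = \sqrt{\sqrt{2645} + \left(-11340 + 6\right)} = \sqrt{23 \sqrt{5} - 11334} = \sqrt{-11334 + 23 \sqrt{5}}$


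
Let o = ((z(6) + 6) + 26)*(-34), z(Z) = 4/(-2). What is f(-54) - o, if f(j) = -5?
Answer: 1015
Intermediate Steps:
z(Z) = -2 (z(Z) = 4*(-½) = -2)
o = -1020 (o = ((-2 + 6) + 26)*(-34) = (4 + 26)*(-34) = 30*(-34) = -1020)
f(-54) - o = -5 - 1*(-1020) = -5 + 1020 = 1015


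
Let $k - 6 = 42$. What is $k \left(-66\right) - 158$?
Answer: $-3326$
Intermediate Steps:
$k = 48$ ($k = 6 + 42 = 48$)
$k \left(-66\right) - 158 = 48 \left(-66\right) - 158 = -3168 - 158 = -3326$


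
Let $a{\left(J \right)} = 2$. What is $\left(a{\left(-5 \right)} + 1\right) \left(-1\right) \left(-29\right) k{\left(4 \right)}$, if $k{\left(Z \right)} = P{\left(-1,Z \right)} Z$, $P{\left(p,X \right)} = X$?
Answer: $1392$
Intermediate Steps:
$k{\left(Z \right)} = Z^{2}$ ($k{\left(Z \right)} = Z Z = Z^{2}$)
$\left(a{\left(-5 \right)} + 1\right) \left(-1\right) \left(-29\right) k{\left(4 \right)} = \left(2 + 1\right) \left(-1\right) \left(-29\right) 4^{2} = 3 \left(-1\right) \left(-29\right) 16 = \left(-3\right) \left(-29\right) 16 = 87 \cdot 16 = 1392$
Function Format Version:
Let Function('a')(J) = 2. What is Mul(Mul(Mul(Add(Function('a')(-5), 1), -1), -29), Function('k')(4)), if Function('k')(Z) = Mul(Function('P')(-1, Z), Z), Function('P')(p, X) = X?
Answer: 1392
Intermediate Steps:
Function('k')(Z) = Pow(Z, 2) (Function('k')(Z) = Mul(Z, Z) = Pow(Z, 2))
Mul(Mul(Mul(Add(Function('a')(-5), 1), -1), -29), Function('k')(4)) = Mul(Mul(Mul(Add(2, 1), -1), -29), Pow(4, 2)) = Mul(Mul(Mul(3, -1), -29), 16) = Mul(Mul(-3, -29), 16) = Mul(87, 16) = 1392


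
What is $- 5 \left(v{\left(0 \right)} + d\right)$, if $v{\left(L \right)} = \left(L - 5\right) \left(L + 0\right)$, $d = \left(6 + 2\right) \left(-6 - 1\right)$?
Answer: $280$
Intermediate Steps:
$d = -56$ ($d = 8 \left(-7\right) = -56$)
$v{\left(L \right)} = L \left(-5 + L\right)$ ($v{\left(L \right)} = \left(-5 + L\right) L = L \left(-5 + L\right)$)
$- 5 \left(v{\left(0 \right)} + d\right) = - 5 \left(0 \left(-5 + 0\right) - 56\right) = - 5 \left(0 \left(-5\right) - 56\right) = - 5 \left(0 - 56\right) = \left(-5\right) \left(-56\right) = 280$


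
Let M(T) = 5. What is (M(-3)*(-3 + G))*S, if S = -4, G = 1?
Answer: 40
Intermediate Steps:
(M(-3)*(-3 + G))*S = (5*(-3 + 1))*(-4) = (5*(-2))*(-4) = -10*(-4) = 40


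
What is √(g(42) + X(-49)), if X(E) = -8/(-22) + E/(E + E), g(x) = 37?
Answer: 7*√374/22 ≈ 6.1533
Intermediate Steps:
X(E) = 19/22 (X(E) = -8*(-1/22) + E/((2*E)) = 4/11 + E*(1/(2*E)) = 4/11 + ½ = 19/22)
√(g(42) + X(-49)) = √(37 + 19/22) = √(833/22) = 7*√374/22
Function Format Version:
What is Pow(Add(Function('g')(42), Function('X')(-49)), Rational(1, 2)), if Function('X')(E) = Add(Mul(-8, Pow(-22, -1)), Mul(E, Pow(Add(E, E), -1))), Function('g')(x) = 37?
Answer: Mul(Rational(7, 22), Pow(374, Rational(1, 2))) ≈ 6.1533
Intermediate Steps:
Function('X')(E) = Rational(19, 22) (Function('X')(E) = Add(Mul(-8, Rational(-1, 22)), Mul(E, Pow(Mul(2, E), -1))) = Add(Rational(4, 11), Mul(E, Mul(Rational(1, 2), Pow(E, -1)))) = Add(Rational(4, 11), Rational(1, 2)) = Rational(19, 22))
Pow(Add(Function('g')(42), Function('X')(-49)), Rational(1, 2)) = Pow(Add(37, Rational(19, 22)), Rational(1, 2)) = Pow(Rational(833, 22), Rational(1, 2)) = Mul(Rational(7, 22), Pow(374, Rational(1, 2)))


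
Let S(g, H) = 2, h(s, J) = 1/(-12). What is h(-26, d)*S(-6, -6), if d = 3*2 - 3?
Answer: -1/6 ≈ -0.16667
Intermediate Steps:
d = 3 (d = 6 - 3 = 3)
h(s, J) = -1/12
h(-26, d)*S(-6, -6) = -1/12*2 = -1/6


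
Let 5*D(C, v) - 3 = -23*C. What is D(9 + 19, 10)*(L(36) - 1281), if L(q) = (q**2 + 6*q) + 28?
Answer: -166019/5 ≈ -33204.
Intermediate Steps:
D(C, v) = 3/5 - 23*C/5 (D(C, v) = 3/5 + (-23*C)/5 = 3/5 - 23*C/5)
L(q) = 28 + q**2 + 6*q
D(9 + 19, 10)*(L(36) - 1281) = (3/5 - 23*(9 + 19)/5)*((28 + 36**2 + 6*36) - 1281) = (3/5 - 23/5*28)*((28 + 1296 + 216) - 1281) = (3/5 - 644/5)*(1540 - 1281) = -641/5*259 = -166019/5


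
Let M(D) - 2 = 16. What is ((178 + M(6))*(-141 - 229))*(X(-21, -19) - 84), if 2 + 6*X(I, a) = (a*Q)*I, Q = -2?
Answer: 47283040/3 ≈ 1.5761e+7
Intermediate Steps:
M(D) = 18 (M(D) = 2 + 16 = 18)
X(I, a) = -1/3 - I*a/3 (X(I, a) = -1/3 + ((a*(-2))*I)/6 = -1/3 + ((-2*a)*I)/6 = -1/3 + (-2*I*a)/6 = -1/3 - I*a/3)
((178 + M(6))*(-141 - 229))*(X(-21, -19) - 84) = ((178 + 18)*(-141 - 229))*((-1/3 - 1/3*(-21)*(-19)) - 84) = (196*(-370))*((-1/3 - 133) - 84) = -72520*(-400/3 - 84) = -72520*(-652/3) = 47283040/3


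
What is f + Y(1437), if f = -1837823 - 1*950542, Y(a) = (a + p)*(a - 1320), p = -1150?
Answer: -2754786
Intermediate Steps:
Y(a) = (-1320 + a)*(-1150 + a) (Y(a) = (a - 1150)*(a - 1320) = (-1150 + a)*(-1320 + a) = (-1320 + a)*(-1150 + a))
f = -2788365 (f = -1837823 - 950542 = -2788365)
f + Y(1437) = -2788365 + (1518000 + 1437² - 2470*1437) = -2788365 + (1518000 + 2064969 - 3549390) = -2788365 + 33579 = -2754786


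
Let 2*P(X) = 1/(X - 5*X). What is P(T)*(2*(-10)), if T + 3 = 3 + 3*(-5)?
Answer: -⅙ ≈ -0.16667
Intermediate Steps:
T = -15 (T = -3 + (3 + 3*(-5)) = -3 + (3 - 15) = -3 - 12 = -15)
P(X) = -1/(8*X) (P(X) = 1/(2*(X - 5*X)) = 1/(2*((-4*X))) = (-1/(4*X))/2 = -1/(8*X))
P(T)*(2*(-10)) = (-⅛/(-15))*(2*(-10)) = -⅛*(-1/15)*(-20) = (1/120)*(-20) = -⅙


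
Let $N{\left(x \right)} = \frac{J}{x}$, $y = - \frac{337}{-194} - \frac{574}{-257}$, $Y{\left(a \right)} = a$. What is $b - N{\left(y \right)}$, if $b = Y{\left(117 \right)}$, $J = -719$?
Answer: $\frac{59009807}{197965} \approx 298.08$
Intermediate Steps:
$b = 117$
$y = \frac{197965}{49858}$ ($y = \left(-337\right) \left(- \frac{1}{194}\right) - - \frac{574}{257} = \frac{337}{194} + \frac{574}{257} = \frac{197965}{49858} \approx 3.9706$)
$N{\left(x \right)} = - \frac{719}{x}$
$b - N{\left(y \right)} = 117 - - \frac{719}{\frac{197965}{49858}} = 117 - \left(-719\right) \frac{49858}{197965} = 117 - - \frac{35847902}{197965} = 117 + \frac{35847902}{197965} = \frac{59009807}{197965}$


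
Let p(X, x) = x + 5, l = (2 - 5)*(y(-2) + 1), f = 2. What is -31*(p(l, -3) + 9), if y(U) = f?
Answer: -341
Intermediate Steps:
y(U) = 2
l = -9 (l = (2 - 5)*(2 + 1) = -3*3 = -9)
p(X, x) = 5 + x
-31*(p(l, -3) + 9) = -31*((5 - 3) + 9) = -31*(2 + 9) = -31*11 = -341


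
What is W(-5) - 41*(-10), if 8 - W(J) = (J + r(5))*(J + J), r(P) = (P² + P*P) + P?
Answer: 918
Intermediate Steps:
r(P) = P + 2*P² (r(P) = (P² + P²) + P = 2*P² + P = P + 2*P²)
W(J) = 8 - 2*J*(55 + J) (W(J) = 8 - (J + 5*(1 + 2*5))*(J + J) = 8 - (J + 5*(1 + 10))*2*J = 8 - (J + 5*11)*2*J = 8 - (J + 55)*2*J = 8 - (55 + J)*2*J = 8 - 2*J*(55 + J))
W(-5) - 41*(-10) = (8 - 110*(-5) - 2*(-5)²) - 41*(-10) = (8 + 550 - 2*25) + 410 = (8 + 550 - 50) + 410 = 508 + 410 = 918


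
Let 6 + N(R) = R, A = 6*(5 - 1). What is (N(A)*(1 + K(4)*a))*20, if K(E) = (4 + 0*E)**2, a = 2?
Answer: 11880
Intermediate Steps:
K(E) = 16 (K(E) = (4 + 0)**2 = 4**2 = 16)
A = 24 (A = 6*4 = 24)
N(R) = -6 + R
(N(A)*(1 + K(4)*a))*20 = ((-6 + 24)*(1 + 16*2))*20 = (18*(1 + 32))*20 = (18*33)*20 = 594*20 = 11880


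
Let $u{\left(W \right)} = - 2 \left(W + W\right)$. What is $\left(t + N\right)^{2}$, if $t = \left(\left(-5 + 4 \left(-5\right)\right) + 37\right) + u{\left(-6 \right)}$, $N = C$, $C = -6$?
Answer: $900$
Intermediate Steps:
$u{\left(W \right)} = - 4 W$ ($u{\left(W \right)} = - 2 \cdot 2 W = - 4 W$)
$N = -6$
$t = 36$ ($t = \left(\left(-5 + 4 \left(-5\right)\right) + 37\right) - -24 = \left(\left(-5 - 20\right) + 37\right) + 24 = \left(-25 + 37\right) + 24 = 12 + 24 = 36$)
$\left(t + N\right)^{2} = \left(36 - 6\right)^{2} = 30^{2} = 900$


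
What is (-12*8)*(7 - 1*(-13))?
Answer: -1920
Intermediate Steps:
(-12*8)*(7 - 1*(-13)) = -96*(7 + 13) = -96*20 = -1920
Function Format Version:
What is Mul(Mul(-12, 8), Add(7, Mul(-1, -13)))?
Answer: -1920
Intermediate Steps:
Mul(Mul(-12, 8), Add(7, Mul(-1, -13))) = Mul(-96, Add(7, 13)) = Mul(-96, 20) = -1920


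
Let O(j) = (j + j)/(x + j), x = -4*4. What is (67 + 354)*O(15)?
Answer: -12630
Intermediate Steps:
x = -16
O(j) = 2*j/(-16 + j) (O(j) = (j + j)/(-16 + j) = (2*j)/(-16 + j) = 2*j/(-16 + j))
(67 + 354)*O(15) = (67 + 354)*(2*15/(-16 + 15)) = 421*(2*15/(-1)) = 421*(2*15*(-1)) = 421*(-30) = -12630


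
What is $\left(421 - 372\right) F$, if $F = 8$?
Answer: $392$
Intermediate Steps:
$\left(421 - 372\right) F = \left(421 - 372\right) 8 = 49 \cdot 8 = 392$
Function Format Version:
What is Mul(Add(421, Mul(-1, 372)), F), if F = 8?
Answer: 392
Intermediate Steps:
Mul(Add(421, Mul(-1, 372)), F) = Mul(Add(421, Mul(-1, 372)), 8) = Mul(Add(421, -372), 8) = Mul(49, 8) = 392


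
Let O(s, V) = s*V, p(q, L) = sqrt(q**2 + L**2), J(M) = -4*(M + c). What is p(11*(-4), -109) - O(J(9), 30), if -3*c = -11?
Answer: 1520 + sqrt(13817) ≈ 1637.5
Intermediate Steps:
c = 11/3 (c = -1/3*(-11) = 11/3 ≈ 3.6667)
J(M) = -44/3 - 4*M (J(M) = -4*(M + 11/3) = -4*(11/3 + M) = -44/3 - 4*M)
p(q, L) = sqrt(L**2 + q**2)
O(s, V) = V*s
p(11*(-4), -109) - O(J(9), 30) = sqrt((-109)**2 + (11*(-4))**2) - 30*(-44/3 - 4*9) = sqrt(11881 + (-44)**2) - 30*(-44/3 - 36) = sqrt(11881 + 1936) - 30*(-152)/3 = sqrt(13817) - 1*(-1520) = sqrt(13817) + 1520 = 1520 + sqrt(13817)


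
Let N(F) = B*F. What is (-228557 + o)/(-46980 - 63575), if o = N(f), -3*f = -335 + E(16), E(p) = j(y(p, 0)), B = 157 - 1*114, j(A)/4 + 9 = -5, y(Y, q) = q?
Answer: 668858/331665 ≈ 2.0167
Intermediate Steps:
j(A) = -56 (j(A) = -36 + 4*(-5) = -36 - 20 = -56)
B = 43 (B = 157 - 114 = 43)
E(p) = -56
f = 391/3 (f = -(-335 - 56)/3 = -⅓*(-391) = 391/3 ≈ 130.33)
N(F) = 43*F
o = 16813/3 (o = 43*(391/3) = 16813/3 ≈ 5604.3)
(-228557 + o)/(-46980 - 63575) = (-228557 + 16813/3)/(-46980 - 63575) = -668858/3/(-110555) = -668858/3*(-1/110555) = 668858/331665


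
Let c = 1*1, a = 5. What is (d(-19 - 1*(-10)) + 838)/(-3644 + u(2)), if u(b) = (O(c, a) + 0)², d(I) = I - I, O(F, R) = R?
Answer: -838/3619 ≈ -0.23156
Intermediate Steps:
c = 1
d(I) = 0
u(b) = 25 (u(b) = (5 + 0)² = 5² = 25)
(d(-19 - 1*(-10)) + 838)/(-3644 + u(2)) = (0 + 838)/(-3644 + 25) = 838/(-3619) = 838*(-1/3619) = -838/3619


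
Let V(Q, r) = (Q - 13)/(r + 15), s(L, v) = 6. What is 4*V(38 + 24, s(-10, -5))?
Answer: 28/3 ≈ 9.3333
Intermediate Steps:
V(Q, r) = (-13 + Q)/(15 + r)
4*V(38 + 24, s(-10, -5)) = 4*((-13 + (38 + 24))/(15 + 6)) = 4*((-13 + 62)/21) = 4*((1/21)*49) = 4*(7/3) = 28/3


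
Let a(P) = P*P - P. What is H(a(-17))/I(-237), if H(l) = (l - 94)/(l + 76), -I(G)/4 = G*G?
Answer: -53/21456558 ≈ -2.4701e-6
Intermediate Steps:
I(G) = -4*G**2 (I(G) = -4*G*G = -4*G**2)
a(P) = P**2 - P
H(l) = (-94 + l)/(76 + l)
H(a(-17))/I(-237) = ((-94 - 17*(-1 - 17))/(76 - 17*(-1 - 17)))/((-4*(-237)**2)) = ((-94 - 17*(-18))/(76 - 17*(-18)))/((-4*56169)) = ((-94 + 306)/(76 + 306))/(-224676) = (212/382)*(-1/224676) = ((1/382)*212)*(-1/224676) = (106/191)*(-1/224676) = -53/21456558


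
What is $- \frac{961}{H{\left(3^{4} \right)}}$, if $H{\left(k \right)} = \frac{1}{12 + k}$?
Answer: $-89373$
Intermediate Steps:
$- \frac{961}{H{\left(3^{4} \right)}} = - \frac{961}{\frac{1}{12 + 3^{4}}} = - \frac{961}{\frac{1}{12 + 81}} = - \frac{961}{\frac{1}{93}} = - 961 \frac{1}{\frac{1}{93}} = \left(-961\right) 93 = -89373$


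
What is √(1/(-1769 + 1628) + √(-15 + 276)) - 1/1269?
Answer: -1/1269 + √(-141 + 59643*√29)/141 ≈ 4.0177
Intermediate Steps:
√(1/(-1769 + 1628) + √(-15 + 276)) - 1/1269 = √(1/(-141) + √261) - 1*1/1269 = √(-1/141 + 3*√29) - 1/1269 = -1/1269 + √(-1/141 + 3*√29)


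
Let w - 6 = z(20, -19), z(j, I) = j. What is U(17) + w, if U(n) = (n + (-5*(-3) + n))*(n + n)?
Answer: 1692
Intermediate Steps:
w = 26 (w = 6 + 20 = 26)
U(n) = 2*n*(15 + 2*n) (U(n) = (n + (15 + n))*(2*n) = (15 + 2*n)*(2*n) = 2*n*(15 + 2*n))
U(17) + w = 2*17*(15 + 2*17) + 26 = 2*17*(15 + 34) + 26 = 2*17*49 + 26 = 1666 + 26 = 1692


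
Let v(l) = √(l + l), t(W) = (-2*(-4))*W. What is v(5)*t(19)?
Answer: 152*√10 ≈ 480.67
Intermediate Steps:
t(W) = 8*W
v(l) = √2*√l (v(l) = √(2*l) = √2*√l)
v(5)*t(19) = (√2*√5)*(8*19) = √10*152 = 152*√10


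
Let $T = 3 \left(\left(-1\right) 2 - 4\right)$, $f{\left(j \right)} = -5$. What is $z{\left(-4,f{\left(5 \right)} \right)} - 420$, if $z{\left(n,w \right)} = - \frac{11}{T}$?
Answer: $- \frac{7549}{18} \approx -419.39$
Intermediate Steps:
$T = -18$ ($T = 3 \left(-2 - 4\right) = 3 \left(-6\right) = -18$)
$z{\left(n,w \right)} = \frac{11}{18}$ ($z{\left(n,w \right)} = - \frac{11}{-18} = \left(-11\right) \left(- \frac{1}{18}\right) = \frac{11}{18}$)
$z{\left(-4,f{\left(5 \right)} \right)} - 420 = \frac{11}{18} - 420 = - \frac{7549}{18}$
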